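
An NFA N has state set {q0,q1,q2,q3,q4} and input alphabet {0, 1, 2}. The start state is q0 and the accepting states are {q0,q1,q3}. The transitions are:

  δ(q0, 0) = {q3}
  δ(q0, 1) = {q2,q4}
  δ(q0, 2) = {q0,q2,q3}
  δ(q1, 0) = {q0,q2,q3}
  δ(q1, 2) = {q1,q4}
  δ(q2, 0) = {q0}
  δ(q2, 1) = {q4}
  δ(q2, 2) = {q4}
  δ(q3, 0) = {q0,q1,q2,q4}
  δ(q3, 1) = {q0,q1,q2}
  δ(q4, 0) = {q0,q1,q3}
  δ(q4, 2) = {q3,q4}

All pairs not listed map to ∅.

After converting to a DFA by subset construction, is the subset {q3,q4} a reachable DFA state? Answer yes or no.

yes

Start state of the DFA: {q0}.
{q0} --0--> {q3}  [new]
{q0} --1--> {q2,q4}  [new]
{q0} --2--> {q0,q2,q3}  [new]
{q3} --0--> {q0,q1,q2,q4}  [new]
{q3} --1--> {q0,q1,q2}  [new]
{q3} --2--> ∅  [new]
{q2,q4} --0--> {q0,q1,q3}  [new]
{q2,q4} --1--> {q4}  [new]
{q2,q4} --2--> {q3,q4}  [new]
{q0,q2,q3} --0--> {q0,q1,q2,q3,q4}  [new]
{q0,q2,q3} --1--> {q0,q1,q2,q4}  [seen]
{q0,q2,q3} --2--> {q0,q2,q3,q4}  [new]
{q0,q1,q2,q4} --0--> {q0,q1,q2,q3}  [new]
{q0,q1,q2,q4} --1--> {q2,q4}  [seen]
{q0,q1,q2,q4} --2--> {q0,q1,q2,q3,q4}  [seen]
{q0,q1,q2} --0--> {q0,q2,q3}  [seen]
{q0,q1,q2} --1--> {q2,q4}  [seen]
{q0,q1,q2} --2--> {q0,q1,q2,q3,q4}  [seen]
∅ --0--> ∅  [seen]
∅ --1--> ∅  [seen]
∅ --2--> ∅  [seen]
{q0,q1,q3} --0--> {q0,q1,q2,q3,q4}  [seen]
{q0,q1,q3} --1--> {q0,q1,q2,q4}  [seen]
{q0,q1,q3} --2--> {q0,q1,q2,q3,q4}  [seen]
{q4} --0--> {q0,q1,q3}  [seen]
{q4} --1--> ∅  [seen]
{q4} --2--> {q3,q4}  [seen]
{q3,q4} --0--> {q0,q1,q2,q3,q4}  [seen]
{q3,q4} --1--> {q0,q1,q2}  [seen]
{q3,q4} --2--> {q3,q4}  [seen]
{q0,q1,q2,q3,q4} --0--> {q0,q1,q2,q3,q4}  [seen]
{q0,q1,q2,q3,q4} --1--> {q0,q1,q2,q4}  [seen]
{q0,q1,q2,q3,q4} --2--> {q0,q1,q2,q3,q4}  [seen]
{q0,q2,q3,q4} --0--> {q0,q1,q2,q3,q4}  [seen]
{q0,q2,q3,q4} --1--> {q0,q1,q2,q4}  [seen]
{q0,q2,q3,q4} --2--> {q0,q2,q3,q4}  [seen]
{q0,q1,q2,q3} --0--> {q0,q1,q2,q3,q4}  [seen]
{q0,q1,q2,q3} --1--> {q0,q1,q2,q4}  [seen]
{q0,q1,q2,q3} --2--> {q0,q1,q2,q3,q4}  [seen]
Reachable DFA states: {q0}, {q3}, {q2,q4}, {q0,q2,q3}, {q0,q1,q2,q4}, {q0,q1,q2}, ∅, {q0,q1,q3}, {q4}, {q3,q4}, {q0,q1,q2,q3,q4}, {q0,q2,q3,q4}, {q0,q1,q2,q3}.
{q3,q4} is among them.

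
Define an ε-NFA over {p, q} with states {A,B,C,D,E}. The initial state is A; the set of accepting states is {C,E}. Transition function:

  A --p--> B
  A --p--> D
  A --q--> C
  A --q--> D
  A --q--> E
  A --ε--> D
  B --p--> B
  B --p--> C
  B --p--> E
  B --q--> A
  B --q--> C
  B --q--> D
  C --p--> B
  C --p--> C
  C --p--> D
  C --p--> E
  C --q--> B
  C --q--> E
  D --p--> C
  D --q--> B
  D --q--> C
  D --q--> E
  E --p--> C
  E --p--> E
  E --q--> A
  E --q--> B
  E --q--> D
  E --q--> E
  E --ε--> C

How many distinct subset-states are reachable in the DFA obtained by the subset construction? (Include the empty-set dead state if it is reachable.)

Start state of the DFA: {A,D} (ε-closure of the NFA start).
{A,D} --p--> {B,C,D}  [new]
{A,D} --q--> {B,C,D,E}  [new]
{B,C,D} --p--> {B,C,D,E}  [seen]
{B,C,D} --q--> {A,B,C,D,E}  [new]
{B,C,D,E} --p--> {B,C,D,E}  [seen]
{B,C,D,E} --q--> {A,B,C,D,E}  [seen]
{A,B,C,D,E} --p--> {B,C,D,E}  [seen]
{A,B,C,D,E} --q--> {A,B,C,D,E}  [seen]
Reachable DFA states: {A,D}, {B,C,D}, {B,C,D,E}, {A,B,C,D,E}.

4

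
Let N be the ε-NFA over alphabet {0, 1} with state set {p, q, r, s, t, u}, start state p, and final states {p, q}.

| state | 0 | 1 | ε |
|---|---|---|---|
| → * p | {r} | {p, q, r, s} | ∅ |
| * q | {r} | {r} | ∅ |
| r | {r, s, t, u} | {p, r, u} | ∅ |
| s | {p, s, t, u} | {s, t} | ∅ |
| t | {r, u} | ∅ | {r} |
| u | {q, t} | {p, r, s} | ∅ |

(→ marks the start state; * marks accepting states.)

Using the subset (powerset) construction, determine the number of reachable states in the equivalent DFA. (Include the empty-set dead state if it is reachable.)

9

Start state of the DFA: {p} (ε-closure of the NFA start).
{p} --0--> {r}  [new]
{p} --1--> {p, q, r, s}  [new]
{r} --0--> {r, s, t, u}  [new]
{r} --1--> {p, r, u}  [new]
{p, q, r, s} --0--> {p, r, s, t, u}  [new]
{p, q, r, s} --1--> {p, q, r, s, t, u}  [new]
{r, s, t, u} --0--> {p, q, r, s, t, u}  [seen]
{r, s, t, u} --1--> {p, r, s, t, u}  [seen]
{p, r, u} --0--> {q, r, s, t, u}  [new]
{p, r, u} --1--> {p, q, r, s, u}  [new]
{p, r, s, t, u} --0--> {p, q, r, s, t, u}  [seen]
{p, r, s, t, u} --1--> {p, q, r, s, t, u}  [seen]
{p, q, r, s, t, u} --0--> {p, q, r, s, t, u}  [seen]
{p, q, r, s, t, u} --1--> {p, q, r, s, t, u}  [seen]
{q, r, s, t, u} --0--> {p, q, r, s, t, u}  [seen]
{q, r, s, t, u} --1--> {p, r, s, t, u}  [seen]
{p, q, r, s, u} --0--> {p, q, r, s, t, u}  [seen]
{p, q, r, s, u} --1--> {p, q, r, s, t, u}  [seen]
Reachable DFA states: {p}, {r}, {p, q, r, s}, {r, s, t, u}, {p, r, u}, {p, r, s, t, u}, {p, q, r, s, t, u}, {q, r, s, t, u}, {p, q, r, s, u}.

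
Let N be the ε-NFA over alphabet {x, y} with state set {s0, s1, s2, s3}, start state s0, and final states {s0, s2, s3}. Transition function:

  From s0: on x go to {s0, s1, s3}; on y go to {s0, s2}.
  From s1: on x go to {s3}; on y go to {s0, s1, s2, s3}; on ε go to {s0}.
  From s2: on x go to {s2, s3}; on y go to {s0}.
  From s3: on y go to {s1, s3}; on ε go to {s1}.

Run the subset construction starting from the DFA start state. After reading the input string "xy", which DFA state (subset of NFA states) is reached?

{s0, s1, s2, s3}

Start: {s0}.
δ(s0,x) = {s0, s1, s3}.
Union: {s0, s1, s3}.
After x: {s0, s1, s3}.
δ(s0,y) = {s0, s2}; δ(s1,y) = {s0, s1, s2, s3}; δ(s3,y) = {s1, s3}.
Union: {s0, s1, s2, s3}.
After y: {s0, s1, s2, s3}.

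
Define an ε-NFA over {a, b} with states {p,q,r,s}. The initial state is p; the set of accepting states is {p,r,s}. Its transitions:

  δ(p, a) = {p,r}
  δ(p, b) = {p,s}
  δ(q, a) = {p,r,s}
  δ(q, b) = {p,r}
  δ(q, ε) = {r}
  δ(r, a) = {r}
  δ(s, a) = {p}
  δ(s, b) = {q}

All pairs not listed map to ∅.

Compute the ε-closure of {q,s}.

Begin with {q,s}.
q →ε {r}; add r.
ε-closure = {q,r,s}.

{q,r,s}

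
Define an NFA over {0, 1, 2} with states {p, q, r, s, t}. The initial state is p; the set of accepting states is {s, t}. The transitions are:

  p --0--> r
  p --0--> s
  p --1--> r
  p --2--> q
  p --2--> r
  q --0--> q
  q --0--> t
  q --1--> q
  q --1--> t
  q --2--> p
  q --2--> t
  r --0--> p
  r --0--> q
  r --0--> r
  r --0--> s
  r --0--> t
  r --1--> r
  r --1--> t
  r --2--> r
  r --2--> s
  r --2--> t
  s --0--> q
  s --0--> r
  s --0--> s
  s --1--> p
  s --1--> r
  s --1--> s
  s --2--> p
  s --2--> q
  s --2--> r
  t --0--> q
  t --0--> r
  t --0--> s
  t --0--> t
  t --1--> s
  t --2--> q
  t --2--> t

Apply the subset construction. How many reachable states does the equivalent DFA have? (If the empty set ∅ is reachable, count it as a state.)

10

Start state of the DFA: {p}.
{p} --0--> {r, s}  [new]
{p} --1--> {r}  [new]
{p} --2--> {q, r}  [new]
{r, s} --0--> {p, q, r, s, t}  [new]
{r, s} --1--> {p, r, s, t}  [new]
{r, s} --2--> {p, q, r, s, t}  [seen]
{r} --0--> {p, q, r, s, t}  [seen]
{r} --1--> {r, t}  [new]
{r} --2--> {r, s, t}  [new]
{q, r} --0--> {p, q, r, s, t}  [seen]
{q, r} --1--> {q, r, t}  [new]
{q, r} --2--> {p, r, s, t}  [seen]
{p, q, r, s, t} --0--> {p, q, r, s, t}  [seen]
{p, q, r, s, t} --1--> {p, q, r, s, t}  [seen]
{p, q, r, s, t} --2--> {p, q, r, s, t}  [seen]
{p, r, s, t} --0--> {p, q, r, s, t}  [seen]
{p, r, s, t} --1--> {p, r, s, t}  [seen]
{p, r, s, t} --2--> {p, q, r, s, t}  [seen]
{r, t} --0--> {p, q, r, s, t}  [seen]
{r, t} --1--> {r, s, t}  [seen]
{r, t} --2--> {q, r, s, t}  [new]
{r, s, t} --0--> {p, q, r, s, t}  [seen]
{r, s, t} --1--> {p, r, s, t}  [seen]
{r, s, t} --2--> {p, q, r, s, t}  [seen]
{q, r, t} --0--> {p, q, r, s, t}  [seen]
{q, r, t} --1--> {q, r, s, t}  [seen]
{q, r, t} --2--> {p, q, r, s, t}  [seen]
{q, r, s, t} --0--> {p, q, r, s, t}  [seen]
{q, r, s, t} --1--> {p, q, r, s, t}  [seen]
{q, r, s, t} --2--> {p, q, r, s, t}  [seen]
Reachable DFA states: {p}, {r, s}, {r}, {q, r}, {p, q, r, s, t}, {p, r, s, t}, {r, t}, {r, s, t}, {q, r, t}, {q, r, s, t}.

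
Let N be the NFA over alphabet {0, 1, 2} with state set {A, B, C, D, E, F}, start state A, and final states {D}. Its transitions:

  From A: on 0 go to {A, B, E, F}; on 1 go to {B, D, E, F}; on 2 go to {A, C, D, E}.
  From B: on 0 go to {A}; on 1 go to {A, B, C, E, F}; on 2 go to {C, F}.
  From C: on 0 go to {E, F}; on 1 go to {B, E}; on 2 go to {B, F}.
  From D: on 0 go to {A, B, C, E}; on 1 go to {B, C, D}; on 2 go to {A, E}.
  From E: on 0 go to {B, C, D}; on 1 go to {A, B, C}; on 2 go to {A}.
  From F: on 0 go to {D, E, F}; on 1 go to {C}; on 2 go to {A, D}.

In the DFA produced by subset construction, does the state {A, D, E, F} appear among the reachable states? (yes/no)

Start state of the DFA: {A}.
{A} --0--> {A, B, E, F}  [new]
{A} --1--> {B, D, E, F}  [new]
{A} --2--> {A, C, D, E}  [new]
{A, B, E, F} --0--> {A, B, C, D, E, F}  [new]
{A, B, E, F} --1--> {A, B, C, D, E, F}  [seen]
{A, B, E, F} --2--> {A, C, D, E, F}  [new]
{B, D, E, F} --0--> {A, B, C, D, E, F}  [seen]
{B, D, E, F} --1--> {A, B, C, D, E, F}  [seen]
{B, D, E, F} --2--> {A, C, D, E, F}  [seen]
{A, C, D, E} --0--> {A, B, C, D, E, F}  [seen]
{A, C, D, E} --1--> {A, B, C, D, E, F}  [seen]
{A, C, D, E} --2--> {A, B, C, D, E, F}  [seen]
{A, B, C, D, E, F} --0--> {A, B, C, D, E, F}  [seen]
{A, B, C, D, E, F} --1--> {A, B, C, D, E, F}  [seen]
{A, B, C, D, E, F} --2--> {A, B, C, D, E, F}  [seen]
{A, C, D, E, F} --0--> {A, B, C, D, E, F}  [seen]
{A, C, D, E, F} --1--> {A, B, C, D, E, F}  [seen]
{A, C, D, E, F} --2--> {A, B, C, D, E, F}  [seen]
Reachable DFA states: {A}, {A, B, E, F}, {B, D, E, F}, {A, C, D, E}, {A, B, C, D, E, F}, {A, C, D, E, F}.
{A, D, E, F} is not among them.

no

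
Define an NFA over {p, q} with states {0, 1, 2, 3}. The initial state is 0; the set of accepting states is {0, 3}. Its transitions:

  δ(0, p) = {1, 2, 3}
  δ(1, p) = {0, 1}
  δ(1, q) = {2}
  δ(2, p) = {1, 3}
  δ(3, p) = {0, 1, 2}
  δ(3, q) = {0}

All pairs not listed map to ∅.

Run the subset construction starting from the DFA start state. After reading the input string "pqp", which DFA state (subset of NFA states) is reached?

Start: {0}.
δ(0,p) = {1, 2, 3}.
Union: {1, 2, 3}.
After p: {1, 2, 3}.
δ(1,q) = {2}; δ(2,q) = ∅; δ(3,q) = {0}.
Union: {0, 2}.
After q: {0, 2}.
δ(0,p) = {1, 2, 3}; δ(2,p) = {1, 3}.
Union: {1, 2, 3}.
After p: {1, 2, 3}.

{1, 2, 3}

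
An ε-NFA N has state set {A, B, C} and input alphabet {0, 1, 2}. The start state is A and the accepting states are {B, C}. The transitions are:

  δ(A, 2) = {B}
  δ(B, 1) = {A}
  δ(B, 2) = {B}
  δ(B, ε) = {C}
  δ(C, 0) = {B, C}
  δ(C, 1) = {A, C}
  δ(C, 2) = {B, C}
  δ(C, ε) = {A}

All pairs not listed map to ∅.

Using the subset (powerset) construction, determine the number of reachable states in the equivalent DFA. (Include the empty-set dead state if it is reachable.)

4

Start state of the DFA: {A} (ε-closure of the NFA start).
{A} --0--> ∅  [new]
{A} --1--> ∅  [seen]
{A} --2--> {A, B, C}  [new]
∅ --0--> ∅  [seen]
∅ --1--> ∅  [seen]
∅ --2--> ∅  [seen]
{A, B, C} --0--> {A, B, C}  [seen]
{A, B, C} --1--> {A, C}  [new]
{A, B, C} --2--> {A, B, C}  [seen]
{A, C} --0--> {A, B, C}  [seen]
{A, C} --1--> {A, C}  [seen]
{A, C} --2--> {A, B, C}  [seen]
Reachable DFA states: {A}, ∅, {A, B, C}, {A, C}.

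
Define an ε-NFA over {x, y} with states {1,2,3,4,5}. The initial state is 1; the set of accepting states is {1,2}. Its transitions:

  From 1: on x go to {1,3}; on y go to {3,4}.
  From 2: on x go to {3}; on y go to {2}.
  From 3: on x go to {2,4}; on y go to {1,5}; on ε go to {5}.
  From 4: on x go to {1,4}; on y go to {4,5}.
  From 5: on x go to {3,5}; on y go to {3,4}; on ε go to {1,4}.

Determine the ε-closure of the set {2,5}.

Begin with {2,5}.
5 →ε {1,4}; add 1, 4.
ε-closure = {1,2,4,5}.

{1,2,4,5}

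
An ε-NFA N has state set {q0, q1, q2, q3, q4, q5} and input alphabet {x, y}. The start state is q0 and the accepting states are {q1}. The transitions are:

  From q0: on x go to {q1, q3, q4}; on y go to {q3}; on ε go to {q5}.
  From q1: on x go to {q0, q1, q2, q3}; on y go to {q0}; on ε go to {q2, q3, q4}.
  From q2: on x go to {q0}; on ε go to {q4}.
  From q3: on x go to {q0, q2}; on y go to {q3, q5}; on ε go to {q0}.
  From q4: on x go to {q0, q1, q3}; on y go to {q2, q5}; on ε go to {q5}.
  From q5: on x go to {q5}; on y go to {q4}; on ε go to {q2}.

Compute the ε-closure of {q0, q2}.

{q0, q2, q4, q5}

Begin with {q0, q2}.
q0 →ε {q5}; add q5.
q2 →ε {q4}; add q4.
ε-closure = {q0, q2, q4, q5}.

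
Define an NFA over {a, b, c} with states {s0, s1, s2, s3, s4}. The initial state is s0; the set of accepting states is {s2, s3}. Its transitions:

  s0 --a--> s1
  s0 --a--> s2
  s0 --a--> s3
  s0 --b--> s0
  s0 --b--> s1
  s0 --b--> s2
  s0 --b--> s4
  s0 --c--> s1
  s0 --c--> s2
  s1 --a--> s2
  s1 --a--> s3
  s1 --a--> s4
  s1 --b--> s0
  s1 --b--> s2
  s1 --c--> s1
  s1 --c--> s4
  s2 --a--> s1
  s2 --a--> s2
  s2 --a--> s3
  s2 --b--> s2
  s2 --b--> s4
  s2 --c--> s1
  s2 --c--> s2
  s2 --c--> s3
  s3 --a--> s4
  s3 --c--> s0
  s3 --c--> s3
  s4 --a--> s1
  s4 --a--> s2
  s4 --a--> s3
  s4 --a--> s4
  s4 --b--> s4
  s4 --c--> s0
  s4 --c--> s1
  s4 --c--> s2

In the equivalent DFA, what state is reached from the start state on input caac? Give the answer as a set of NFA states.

{s0, s1, s2, s3, s4}

Start: {s0}.
δ(s0,c) = {s1, s2}.
Union: {s1, s2}.
After c: {s1, s2}.
δ(s1,a) = {s2, s3, s4}; δ(s2,a) = {s1, s2, s3}.
Union: {s1, s2, s3, s4}.
After a: {s1, s2, s3, s4}.
δ(s1,a) = {s2, s3, s4}; δ(s2,a) = {s1, s2, s3}; δ(s3,a) = {s4}; δ(s4,a) = {s1, s2, s3, s4}.
Union: {s1, s2, s3, s4}.
After a: {s1, s2, s3, s4}.
δ(s1,c) = {s1, s4}; δ(s2,c) = {s1, s2, s3}; δ(s3,c) = {s0, s3}; δ(s4,c) = {s0, s1, s2}.
Union: {s0, s1, s2, s3, s4}.
After c: {s0, s1, s2, s3, s4}.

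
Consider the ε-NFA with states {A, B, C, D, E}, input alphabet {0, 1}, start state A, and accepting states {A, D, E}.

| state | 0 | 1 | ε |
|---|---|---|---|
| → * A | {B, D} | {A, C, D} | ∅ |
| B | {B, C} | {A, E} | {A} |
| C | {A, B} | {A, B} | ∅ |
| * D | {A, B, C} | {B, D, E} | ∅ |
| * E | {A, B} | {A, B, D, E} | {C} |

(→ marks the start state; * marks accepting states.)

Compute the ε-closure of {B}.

Begin with {B}.
B →ε {A}; add A.
ε-closure = {A, B}.

{A, B}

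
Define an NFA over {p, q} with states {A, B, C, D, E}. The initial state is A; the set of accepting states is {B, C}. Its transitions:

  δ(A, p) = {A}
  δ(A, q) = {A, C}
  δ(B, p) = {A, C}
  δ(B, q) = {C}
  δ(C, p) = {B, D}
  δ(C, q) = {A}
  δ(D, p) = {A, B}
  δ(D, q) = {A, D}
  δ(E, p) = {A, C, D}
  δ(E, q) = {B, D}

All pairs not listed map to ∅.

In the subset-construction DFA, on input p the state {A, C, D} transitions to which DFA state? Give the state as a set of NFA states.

δ(A,p) = {A}; δ(C,p) = {B, D}; δ(D,p) = {A, B}.
Union: {A, B, D}.

{A, B, D}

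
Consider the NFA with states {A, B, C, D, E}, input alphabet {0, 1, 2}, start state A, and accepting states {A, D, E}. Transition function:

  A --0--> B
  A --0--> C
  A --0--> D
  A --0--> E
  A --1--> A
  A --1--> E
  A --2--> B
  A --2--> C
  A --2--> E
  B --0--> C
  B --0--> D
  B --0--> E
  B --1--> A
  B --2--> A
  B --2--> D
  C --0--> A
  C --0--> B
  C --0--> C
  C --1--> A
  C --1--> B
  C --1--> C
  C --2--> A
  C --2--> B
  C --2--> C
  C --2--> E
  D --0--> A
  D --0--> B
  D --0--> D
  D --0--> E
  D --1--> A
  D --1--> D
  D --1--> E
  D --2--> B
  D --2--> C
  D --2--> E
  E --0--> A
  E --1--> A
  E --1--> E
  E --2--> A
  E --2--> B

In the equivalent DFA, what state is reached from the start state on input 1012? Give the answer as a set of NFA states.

{A, B, C, D, E}

Start: {A}.
δ(A,1) = {A, E}.
Union: {A, E}.
After 1: {A, E}.
δ(A,0) = {B, C, D, E}; δ(E,0) = {A}.
Union: {A, B, C, D, E}.
After 0: {A, B, C, D, E}.
δ(A,1) = {A, E}; δ(B,1) = {A}; δ(C,1) = {A, B, C}; δ(D,1) = {A, D, E}; δ(E,1) = {A, E}.
Union: {A, B, C, D, E}.
After 1: {A, B, C, D, E}.
δ(A,2) = {B, C, E}; δ(B,2) = {A, D}; δ(C,2) = {A, B, C, E}; δ(D,2) = {B, C, E}; δ(E,2) = {A, B}.
Union: {A, B, C, D, E}.
After 2: {A, B, C, D, E}.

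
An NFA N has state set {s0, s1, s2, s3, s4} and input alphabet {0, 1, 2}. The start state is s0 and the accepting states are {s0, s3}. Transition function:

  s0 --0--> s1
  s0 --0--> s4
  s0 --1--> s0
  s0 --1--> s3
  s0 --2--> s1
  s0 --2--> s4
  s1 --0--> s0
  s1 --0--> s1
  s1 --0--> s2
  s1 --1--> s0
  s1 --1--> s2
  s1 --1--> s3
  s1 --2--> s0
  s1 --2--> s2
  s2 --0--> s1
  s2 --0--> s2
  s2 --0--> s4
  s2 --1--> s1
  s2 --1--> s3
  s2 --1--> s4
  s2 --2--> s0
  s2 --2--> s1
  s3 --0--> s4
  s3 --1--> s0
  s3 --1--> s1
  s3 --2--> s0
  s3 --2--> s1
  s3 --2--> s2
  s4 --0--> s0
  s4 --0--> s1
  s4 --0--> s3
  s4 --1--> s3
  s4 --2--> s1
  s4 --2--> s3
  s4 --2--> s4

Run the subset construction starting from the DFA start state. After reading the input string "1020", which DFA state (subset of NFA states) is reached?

Start: {s0}.
δ(s0,1) = {s0, s3}.
Union: {s0, s3}.
After 1: {s0, s3}.
δ(s0,0) = {s1, s4}; δ(s3,0) = {s4}.
Union: {s1, s4}.
After 0: {s1, s4}.
δ(s1,2) = {s0, s2}; δ(s4,2) = {s1, s3, s4}.
Union: {s0, s1, s2, s3, s4}.
After 2: {s0, s1, s2, s3, s4}.
δ(s0,0) = {s1, s4}; δ(s1,0) = {s0, s1, s2}; δ(s2,0) = {s1, s2, s4}; δ(s3,0) = {s4}; δ(s4,0) = {s0, s1, s3}.
Union: {s0, s1, s2, s3, s4}.
After 0: {s0, s1, s2, s3, s4}.

{s0, s1, s2, s3, s4}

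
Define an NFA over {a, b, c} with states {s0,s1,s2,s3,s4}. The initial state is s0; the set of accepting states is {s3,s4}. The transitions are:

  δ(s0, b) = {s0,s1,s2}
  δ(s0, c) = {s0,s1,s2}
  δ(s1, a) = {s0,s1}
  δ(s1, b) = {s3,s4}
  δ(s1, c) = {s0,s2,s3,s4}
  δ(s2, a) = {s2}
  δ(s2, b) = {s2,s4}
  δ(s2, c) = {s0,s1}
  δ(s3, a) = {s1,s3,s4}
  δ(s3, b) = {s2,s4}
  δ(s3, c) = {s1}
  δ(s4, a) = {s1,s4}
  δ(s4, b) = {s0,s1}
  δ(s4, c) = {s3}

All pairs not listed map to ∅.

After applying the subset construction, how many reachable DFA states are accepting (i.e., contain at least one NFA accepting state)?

Start state of the DFA: {s0}.
{s0} --a--> ∅  [new]
{s0} --b--> {s0,s1,s2}  [new]
{s0} --c--> {s0,s1,s2}  [seen]
∅ --a--> ∅  [seen]
∅ --b--> ∅  [seen]
∅ --c--> ∅  [seen]
{s0,s1,s2} --a--> {s0,s1,s2}  [seen]
{s0,s1,s2} --b--> {s0,s1,s2,s3,s4}  [new]
{s0,s1,s2} --c--> {s0,s1,s2,s3,s4}  [seen]
{s0,s1,s2,s3,s4} --a--> {s0,s1,s2,s3,s4}  [seen]
{s0,s1,s2,s3,s4} --b--> {s0,s1,s2,s3,s4}  [seen]
{s0,s1,s2,s3,s4} --c--> {s0,s1,s2,s3,s4}  [seen]
Reachable DFA states: {s0}, ∅, {s0,s1,s2}, {s0,s1,s2,s3,s4}.
Accepting DFA states (contain an NFA accepting state): {s0,s1,s2,s3,s4}.

1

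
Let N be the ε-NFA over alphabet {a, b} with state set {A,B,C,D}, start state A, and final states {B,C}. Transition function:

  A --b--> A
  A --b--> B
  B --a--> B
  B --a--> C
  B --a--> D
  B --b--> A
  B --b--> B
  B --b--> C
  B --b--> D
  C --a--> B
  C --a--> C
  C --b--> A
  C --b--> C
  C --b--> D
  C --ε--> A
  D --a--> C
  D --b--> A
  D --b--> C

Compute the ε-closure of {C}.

Begin with {C}.
C →ε {A}; add A.
ε-closure = {A,C}.

{A,C}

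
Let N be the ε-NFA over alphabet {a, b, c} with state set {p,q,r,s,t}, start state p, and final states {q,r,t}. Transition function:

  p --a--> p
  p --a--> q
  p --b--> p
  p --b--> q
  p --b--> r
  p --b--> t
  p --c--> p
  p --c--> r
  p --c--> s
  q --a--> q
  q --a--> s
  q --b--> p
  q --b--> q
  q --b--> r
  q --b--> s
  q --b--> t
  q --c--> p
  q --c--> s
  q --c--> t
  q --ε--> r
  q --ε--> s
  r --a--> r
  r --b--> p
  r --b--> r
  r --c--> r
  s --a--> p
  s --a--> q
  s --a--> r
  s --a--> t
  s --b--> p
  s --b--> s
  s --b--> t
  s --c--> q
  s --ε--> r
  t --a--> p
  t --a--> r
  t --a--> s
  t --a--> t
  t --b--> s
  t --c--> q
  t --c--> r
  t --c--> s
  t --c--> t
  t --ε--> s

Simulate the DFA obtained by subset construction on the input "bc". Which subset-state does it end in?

Start: {p}.
δ(p,b) = {p,q,r,t}.
Union: {p,q,r,t}.
ε-closure gives {p,q,r,s,t}.
After b: {p,q,r,s,t}.
δ(p,c) = {p,r,s}; δ(q,c) = {p,s,t}; δ(r,c) = {r}; δ(s,c) = {q}; δ(t,c) = {q,r,s,t}.
Union: {p,q,r,s,t}.
After c: {p,q,r,s,t}.

{p,q,r,s,t}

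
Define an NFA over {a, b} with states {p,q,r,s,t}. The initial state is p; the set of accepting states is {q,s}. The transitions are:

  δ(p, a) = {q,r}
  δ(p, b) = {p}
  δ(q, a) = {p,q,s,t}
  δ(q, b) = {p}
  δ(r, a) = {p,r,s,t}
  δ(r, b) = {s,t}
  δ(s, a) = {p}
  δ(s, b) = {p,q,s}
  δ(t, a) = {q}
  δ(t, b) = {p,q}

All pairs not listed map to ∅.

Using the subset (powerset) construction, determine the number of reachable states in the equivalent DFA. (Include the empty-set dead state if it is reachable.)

Start state of the DFA: {p}.
{p} --a--> {q,r}  [new]
{p} --b--> {p}  [seen]
{q,r} --a--> {p,q,r,s,t}  [new]
{q,r} --b--> {p,s,t}  [new]
{p,q,r,s,t} --a--> {p,q,r,s,t}  [seen]
{p,q,r,s,t} --b--> {p,q,s,t}  [new]
{p,s,t} --a--> {p,q,r}  [new]
{p,s,t} --b--> {p,q,s}  [new]
{p,q,s,t} --a--> {p,q,r,s,t}  [seen]
{p,q,s,t} --b--> {p,q,s}  [seen]
{p,q,r} --a--> {p,q,r,s,t}  [seen]
{p,q,r} --b--> {p,s,t}  [seen]
{p,q,s} --a--> {p,q,r,s,t}  [seen]
{p,q,s} --b--> {p,q,s}  [seen]
Reachable DFA states: {p}, {q,r}, {p,q,r,s,t}, {p,s,t}, {p,q,s,t}, {p,q,r}, {p,q,s}.

7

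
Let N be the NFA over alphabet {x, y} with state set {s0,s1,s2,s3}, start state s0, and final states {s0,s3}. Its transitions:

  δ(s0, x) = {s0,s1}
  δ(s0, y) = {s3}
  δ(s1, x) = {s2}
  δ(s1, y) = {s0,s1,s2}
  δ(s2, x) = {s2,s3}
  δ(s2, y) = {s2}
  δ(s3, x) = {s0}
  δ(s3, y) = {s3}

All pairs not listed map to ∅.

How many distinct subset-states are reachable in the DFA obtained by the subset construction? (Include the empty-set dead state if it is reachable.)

Start state of the DFA: {s0}.
{s0} --x--> {s0,s1}  [new]
{s0} --y--> {s3}  [new]
{s0,s1} --x--> {s0,s1,s2}  [new]
{s0,s1} --y--> {s0,s1,s2,s3}  [new]
{s3} --x--> {s0}  [seen]
{s3} --y--> {s3}  [seen]
{s0,s1,s2} --x--> {s0,s1,s2,s3}  [seen]
{s0,s1,s2} --y--> {s0,s1,s2,s3}  [seen]
{s0,s1,s2,s3} --x--> {s0,s1,s2,s3}  [seen]
{s0,s1,s2,s3} --y--> {s0,s1,s2,s3}  [seen]
Reachable DFA states: {s0}, {s0,s1}, {s3}, {s0,s1,s2}, {s0,s1,s2,s3}.

5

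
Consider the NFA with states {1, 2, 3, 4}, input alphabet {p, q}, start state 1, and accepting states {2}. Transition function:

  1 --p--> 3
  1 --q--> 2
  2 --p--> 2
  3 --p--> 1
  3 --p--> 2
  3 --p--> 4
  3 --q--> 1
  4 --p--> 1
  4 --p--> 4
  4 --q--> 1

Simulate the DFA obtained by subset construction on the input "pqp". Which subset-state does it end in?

{3}

Start: {1}.
δ(1,p) = {3}.
Union: {3}.
After p: {3}.
δ(3,q) = {1}.
Union: {1}.
After q: {1}.
δ(1,p) = {3}.
Union: {3}.
After p: {3}.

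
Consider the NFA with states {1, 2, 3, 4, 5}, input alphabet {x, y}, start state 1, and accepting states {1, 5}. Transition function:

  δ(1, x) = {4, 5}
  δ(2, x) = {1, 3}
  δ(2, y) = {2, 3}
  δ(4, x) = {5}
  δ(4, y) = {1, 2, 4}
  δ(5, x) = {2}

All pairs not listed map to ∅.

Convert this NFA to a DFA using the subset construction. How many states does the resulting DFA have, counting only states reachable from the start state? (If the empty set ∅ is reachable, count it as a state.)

Start state of the DFA: {1}.
{1} --x--> {4, 5}  [new]
{1} --y--> ∅  [new]
{4, 5} --x--> {2, 5}  [new]
{4, 5} --y--> {1, 2, 4}  [new]
∅ --x--> ∅  [seen]
∅ --y--> ∅  [seen]
{2, 5} --x--> {1, 2, 3}  [new]
{2, 5} --y--> {2, 3}  [new]
{1, 2, 4} --x--> {1, 3, 4, 5}  [new]
{1, 2, 4} --y--> {1, 2, 3, 4}  [new]
{1, 2, 3} --x--> {1, 3, 4, 5}  [seen]
{1, 2, 3} --y--> {2, 3}  [seen]
{2, 3} --x--> {1, 3}  [new]
{2, 3} --y--> {2, 3}  [seen]
{1, 3, 4, 5} --x--> {2, 4, 5}  [new]
{1, 3, 4, 5} --y--> {1, 2, 4}  [seen]
{1, 2, 3, 4} --x--> {1, 3, 4, 5}  [seen]
{1, 2, 3, 4} --y--> {1, 2, 3, 4}  [seen]
{1, 3} --x--> {4, 5}  [seen]
{1, 3} --y--> ∅  [seen]
{2, 4, 5} --x--> {1, 2, 3, 5}  [new]
{2, 4, 5} --y--> {1, 2, 3, 4}  [seen]
{1, 2, 3, 5} --x--> {1, 2, 3, 4, 5}  [new]
{1, 2, 3, 5} --y--> {2, 3}  [seen]
{1, 2, 3, 4, 5} --x--> {1, 2, 3, 4, 5}  [seen]
{1, 2, 3, 4, 5} --y--> {1, 2, 3, 4}  [seen]
Reachable DFA states: {1}, {4, 5}, ∅, {2, 5}, {1, 2, 4}, {1, 2, 3}, {2, 3}, {1, 3, 4, 5}, {1, 2, 3, 4}, {1, 3}, {2, 4, 5}, {1, 2, 3, 5}, {1, 2, 3, 4, 5}.

13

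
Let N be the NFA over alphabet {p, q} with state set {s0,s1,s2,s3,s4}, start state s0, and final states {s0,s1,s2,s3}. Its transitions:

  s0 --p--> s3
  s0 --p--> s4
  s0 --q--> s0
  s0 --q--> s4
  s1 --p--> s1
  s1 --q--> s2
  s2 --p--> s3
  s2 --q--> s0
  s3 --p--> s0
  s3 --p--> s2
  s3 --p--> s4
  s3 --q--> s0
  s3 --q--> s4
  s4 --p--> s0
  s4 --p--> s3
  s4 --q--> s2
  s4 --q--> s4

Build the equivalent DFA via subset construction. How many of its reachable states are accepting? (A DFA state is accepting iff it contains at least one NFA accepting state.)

6

Start state of the DFA: {s0}.
{s0} --p--> {s3,s4}  [new]
{s0} --q--> {s0,s4}  [new]
{s3,s4} --p--> {s0,s2,s3,s4}  [new]
{s3,s4} --q--> {s0,s2,s4}  [new]
{s0,s4} --p--> {s0,s3,s4}  [new]
{s0,s4} --q--> {s0,s2,s4}  [seen]
{s0,s2,s3,s4} --p--> {s0,s2,s3,s4}  [seen]
{s0,s2,s3,s4} --q--> {s0,s2,s4}  [seen]
{s0,s2,s4} --p--> {s0,s3,s4}  [seen]
{s0,s2,s4} --q--> {s0,s2,s4}  [seen]
{s0,s3,s4} --p--> {s0,s2,s3,s4}  [seen]
{s0,s3,s4} --q--> {s0,s2,s4}  [seen]
Reachable DFA states: {s0}, {s3,s4}, {s0,s4}, {s0,s2,s3,s4}, {s0,s2,s4}, {s0,s3,s4}.
Accepting DFA states (contain an NFA accepting state): {s0}, {s3,s4}, {s0,s4}, {s0,s2,s3,s4}, {s0,s2,s4}, {s0,s3,s4}.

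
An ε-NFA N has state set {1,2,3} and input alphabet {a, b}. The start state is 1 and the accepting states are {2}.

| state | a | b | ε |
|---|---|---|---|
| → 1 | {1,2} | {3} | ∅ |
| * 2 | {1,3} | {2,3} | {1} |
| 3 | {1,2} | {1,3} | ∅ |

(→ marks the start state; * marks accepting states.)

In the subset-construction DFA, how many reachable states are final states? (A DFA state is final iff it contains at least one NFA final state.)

Start state of the DFA: {1} (ε-closure of the NFA start).
{1} --a--> {1,2}  [new]
{1} --b--> {3}  [new]
{1,2} --a--> {1,2,3}  [new]
{1,2} --b--> {1,2,3}  [seen]
{3} --a--> {1,2}  [seen]
{3} --b--> {1,3}  [new]
{1,2,3} --a--> {1,2,3}  [seen]
{1,2,3} --b--> {1,2,3}  [seen]
{1,3} --a--> {1,2}  [seen]
{1,3} --b--> {1,3}  [seen]
Reachable DFA states: {1}, {1,2}, {3}, {1,2,3}, {1,3}.
Accepting DFA states (contain an NFA accepting state): {1,2}, {1,2,3}.

2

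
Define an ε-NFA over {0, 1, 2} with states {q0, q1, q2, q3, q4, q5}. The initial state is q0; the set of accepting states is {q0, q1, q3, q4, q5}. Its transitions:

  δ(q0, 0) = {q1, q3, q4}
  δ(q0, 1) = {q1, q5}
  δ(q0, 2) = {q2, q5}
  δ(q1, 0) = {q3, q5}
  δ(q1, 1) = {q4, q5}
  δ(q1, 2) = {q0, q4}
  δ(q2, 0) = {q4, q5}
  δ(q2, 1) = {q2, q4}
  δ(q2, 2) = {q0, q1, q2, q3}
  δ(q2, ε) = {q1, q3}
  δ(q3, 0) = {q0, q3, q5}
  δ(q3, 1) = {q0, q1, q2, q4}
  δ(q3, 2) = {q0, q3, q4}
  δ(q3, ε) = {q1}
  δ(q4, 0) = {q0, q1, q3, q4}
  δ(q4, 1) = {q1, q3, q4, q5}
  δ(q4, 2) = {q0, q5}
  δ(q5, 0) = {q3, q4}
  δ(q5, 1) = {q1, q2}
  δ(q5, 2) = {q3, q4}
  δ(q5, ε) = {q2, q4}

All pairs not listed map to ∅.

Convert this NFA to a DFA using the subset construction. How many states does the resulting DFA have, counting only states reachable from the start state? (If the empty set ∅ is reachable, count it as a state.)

Start state of the DFA: {q0} (ε-closure of the NFA start).
{q0} --0--> {q1, q3, q4}  [new]
{q0} --1--> {q1, q2, q3, q4, q5}  [new]
{q0} --2--> {q1, q2, q3, q4, q5}  [seen]
{q1, q3, q4} --0--> {q0, q1, q2, q3, q4, q5}  [new]
{q1, q3, q4} --1--> {q0, q1, q2, q3, q4, q5}  [seen]
{q1, q3, q4} --2--> {q0, q1, q2, q3, q4, q5}  [seen]
{q1, q2, q3, q4, q5} --0--> {q0, q1, q2, q3, q4, q5}  [seen]
{q1, q2, q3, q4, q5} --1--> {q0, q1, q2, q3, q4, q5}  [seen]
{q1, q2, q3, q4, q5} --2--> {q0, q1, q2, q3, q4, q5}  [seen]
{q0, q1, q2, q3, q4, q5} --0--> {q0, q1, q2, q3, q4, q5}  [seen]
{q0, q1, q2, q3, q4, q5} --1--> {q0, q1, q2, q3, q4, q5}  [seen]
{q0, q1, q2, q3, q4, q5} --2--> {q0, q1, q2, q3, q4, q5}  [seen]
Reachable DFA states: {q0}, {q1, q3, q4}, {q1, q2, q3, q4, q5}, {q0, q1, q2, q3, q4, q5}.

4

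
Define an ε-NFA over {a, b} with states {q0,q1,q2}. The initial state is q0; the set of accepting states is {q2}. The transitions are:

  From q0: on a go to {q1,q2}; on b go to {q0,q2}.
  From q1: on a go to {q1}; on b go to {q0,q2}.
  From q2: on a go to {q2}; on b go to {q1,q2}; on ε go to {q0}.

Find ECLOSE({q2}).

{q0,q2}

Begin with {q2}.
q2 →ε {q0}; add q0.
ε-closure = {q0,q2}.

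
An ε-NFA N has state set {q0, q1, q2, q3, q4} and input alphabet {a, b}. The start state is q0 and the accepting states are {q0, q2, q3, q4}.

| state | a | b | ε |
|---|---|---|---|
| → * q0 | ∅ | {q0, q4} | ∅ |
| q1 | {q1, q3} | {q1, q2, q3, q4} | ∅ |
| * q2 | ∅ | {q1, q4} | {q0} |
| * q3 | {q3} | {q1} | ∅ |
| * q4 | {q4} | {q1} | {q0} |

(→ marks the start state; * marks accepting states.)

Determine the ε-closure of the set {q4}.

{q0, q4}

Begin with {q4}.
q4 →ε {q0}; add q0.
ε-closure = {q0, q4}.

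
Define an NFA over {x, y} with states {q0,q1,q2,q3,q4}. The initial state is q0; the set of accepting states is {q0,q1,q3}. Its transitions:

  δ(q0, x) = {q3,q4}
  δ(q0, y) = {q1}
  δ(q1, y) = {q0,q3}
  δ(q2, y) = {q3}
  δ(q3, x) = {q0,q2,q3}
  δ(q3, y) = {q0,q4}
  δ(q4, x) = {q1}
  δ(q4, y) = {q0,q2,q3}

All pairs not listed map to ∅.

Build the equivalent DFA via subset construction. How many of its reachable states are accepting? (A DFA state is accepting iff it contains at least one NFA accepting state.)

Start state of the DFA: {q0}.
{q0} --x--> {q3,q4}  [new]
{q0} --y--> {q1}  [new]
{q3,q4} --x--> {q0,q1,q2,q3}  [new]
{q3,q4} --y--> {q0,q2,q3,q4}  [new]
{q1} --x--> ∅  [new]
{q1} --y--> {q0,q3}  [new]
{q0,q1,q2,q3} --x--> {q0,q2,q3,q4}  [seen]
{q0,q1,q2,q3} --y--> {q0,q1,q3,q4}  [new]
{q0,q2,q3,q4} --x--> {q0,q1,q2,q3,q4}  [new]
{q0,q2,q3,q4} --y--> {q0,q1,q2,q3,q4}  [seen]
∅ --x--> ∅  [seen]
∅ --y--> ∅  [seen]
{q0,q3} --x--> {q0,q2,q3,q4}  [seen]
{q0,q3} --y--> {q0,q1,q4}  [new]
{q0,q1,q3,q4} --x--> {q0,q1,q2,q3,q4}  [seen]
{q0,q1,q3,q4} --y--> {q0,q1,q2,q3,q4}  [seen]
{q0,q1,q2,q3,q4} --x--> {q0,q1,q2,q3,q4}  [seen]
{q0,q1,q2,q3,q4} --y--> {q0,q1,q2,q3,q4}  [seen]
{q0,q1,q4} --x--> {q1,q3,q4}  [new]
{q0,q1,q4} --y--> {q0,q1,q2,q3}  [seen]
{q1,q3,q4} --x--> {q0,q1,q2,q3}  [seen]
{q1,q3,q4} --y--> {q0,q2,q3,q4}  [seen]
Reachable DFA states: {q0}, {q3,q4}, {q1}, {q0,q1,q2,q3}, {q0,q2,q3,q4}, ∅, {q0,q3}, {q0,q1,q3,q4}, {q0,q1,q2,q3,q4}, {q0,q1,q4}, {q1,q3,q4}.
Accepting DFA states (contain an NFA accepting state): {q0}, {q3,q4}, {q1}, {q0,q1,q2,q3}, {q0,q2,q3,q4}, {q0,q3}, {q0,q1,q3,q4}, {q0,q1,q2,q3,q4}, {q0,q1,q4}, {q1,q3,q4}.

10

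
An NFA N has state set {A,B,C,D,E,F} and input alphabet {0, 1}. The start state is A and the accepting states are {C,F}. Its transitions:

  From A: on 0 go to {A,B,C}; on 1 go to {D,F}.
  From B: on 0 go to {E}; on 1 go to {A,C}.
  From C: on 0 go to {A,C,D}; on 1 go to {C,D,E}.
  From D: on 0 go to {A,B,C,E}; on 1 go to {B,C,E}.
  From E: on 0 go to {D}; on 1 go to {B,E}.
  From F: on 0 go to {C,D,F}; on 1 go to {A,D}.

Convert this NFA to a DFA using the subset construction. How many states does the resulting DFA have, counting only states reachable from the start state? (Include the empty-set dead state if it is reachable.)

6

Start state of the DFA: {A}.
{A} --0--> {A,B,C}  [new]
{A} --1--> {D,F}  [new]
{A,B,C} --0--> {A,B,C,D,E}  [new]
{A,B,C} --1--> {A,C,D,E,F}  [new]
{D,F} --0--> {A,B,C,D,E,F}  [new]
{D,F} --1--> {A,B,C,D,E}  [seen]
{A,B,C,D,E} --0--> {A,B,C,D,E}  [seen]
{A,B,C,D,E} --1--> {A,B,C,D,E,F}  [seen]
{A,C,D,E,F} --0--> {A,B,C,D,E,F}  [seen]
{A,C,D,E,F} --1--> {A,B,C,D,E,F}  [seen]
{A,B,C,D,E,F} --0--> {A,B,C,D,E,F}  [seen]
{A,B,C,D,E,F} --1--> {A,B,C,D,E,F}  [seen]
Reachable DFA states: {A}, {A,B,C}, {D,F}, {A,B,C,D,E}, {A,C,D,E,F}, {A,B,C,D,E,F}.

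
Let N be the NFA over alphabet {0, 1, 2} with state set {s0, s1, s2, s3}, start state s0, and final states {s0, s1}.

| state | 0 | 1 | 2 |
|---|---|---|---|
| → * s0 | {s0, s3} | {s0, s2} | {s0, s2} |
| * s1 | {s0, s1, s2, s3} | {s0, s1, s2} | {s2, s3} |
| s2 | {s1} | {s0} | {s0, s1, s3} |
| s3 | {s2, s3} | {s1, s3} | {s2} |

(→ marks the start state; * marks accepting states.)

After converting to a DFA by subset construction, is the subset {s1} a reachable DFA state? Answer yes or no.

Start state of the DFA: {s0}.
{s0} --0--> {s0, s3}  [new]
{s0} --1--> {s0, s2}  [new]
{s0} --2--> {s0, s2}  [seen]
{s0, s3} --0--> {s0, s2, s3}  [new]
{s0, s3} --1--> {s0, s1, s2, s3}  [new]
{s0, s3} --2--> {s0, s2}  [seen]
{s0, s2} --0--> {s0, s1, s3}  [new]
{s0, s2} --1--> {s0, s2}  [seen]
{s0, s2} --2--> {s0, s1, s2, s3}  [seen]
{s0, s2, s3} --0--> {s0, s1, s2, s3}  [seen]
{s0, s2, s3} --1--> {s0, s1, s2, s3}  [seen]
{s0, s2, s3} --2--> {s0, s1, s2, s3}  [seen]
{s0, s1, s2, s3} --0--> {s0, s1, s2, s3}  [seen]
{s0, s1, s2, s3} --1--> {s0, s1, s2, s3}  [seen]
{s0, s1, s2, s3} --2--> {s0, s1, s2, s3}  [seen]
{s0, s1, s3} --0--> {s0, s1, s2, s3}  [seen]
{s0, s1, s3} --1--> {s0, s1, s2, s3}  [seen]
{s0, s1, s3} --2--> {s0, s2, s3}  [seen]
Reachable DFA states: {s0}, {s0, s3}, {s0, s2}, {s0, s2, s3}, {s0, s1, s2, s3}, {s0, s1, s3}.
{s1} is not among them.

no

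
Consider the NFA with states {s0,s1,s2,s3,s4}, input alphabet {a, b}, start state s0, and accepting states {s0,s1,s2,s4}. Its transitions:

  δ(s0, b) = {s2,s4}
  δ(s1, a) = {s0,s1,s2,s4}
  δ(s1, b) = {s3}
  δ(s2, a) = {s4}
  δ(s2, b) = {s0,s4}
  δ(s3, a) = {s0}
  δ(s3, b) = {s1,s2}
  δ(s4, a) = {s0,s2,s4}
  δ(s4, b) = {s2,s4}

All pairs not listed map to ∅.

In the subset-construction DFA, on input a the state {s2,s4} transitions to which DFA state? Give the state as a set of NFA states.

{s0,s2,s4}

δ(s2,a) = {s4}; δ(s4,a) = {s0,s2,s4}.
Union: {s0,s2,s4}.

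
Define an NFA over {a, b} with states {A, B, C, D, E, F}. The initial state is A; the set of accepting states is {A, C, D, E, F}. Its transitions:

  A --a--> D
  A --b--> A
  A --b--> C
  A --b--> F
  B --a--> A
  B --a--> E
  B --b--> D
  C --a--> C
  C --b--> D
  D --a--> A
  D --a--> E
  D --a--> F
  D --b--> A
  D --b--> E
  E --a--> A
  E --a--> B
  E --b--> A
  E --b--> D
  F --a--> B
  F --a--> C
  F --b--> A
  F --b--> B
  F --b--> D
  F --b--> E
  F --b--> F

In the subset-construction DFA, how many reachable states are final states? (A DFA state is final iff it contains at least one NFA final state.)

Start state of the DFA: {A}.
{A} --a--> {D}  [new]
{A} --b--> {A, C, F}  [new]
{D} --a--> {A, E, F}  [new]
{D} --b--> {A, E}  [new]
{A, C, F} --a--> {B, C, D}  [new]
{A, C, F} --b--> {A, B, C, D, E, F}  [new]
{A, E, F} --a--> {A, B, C, D}  [new]
{A, E, F} --b--> {A, B, C, D, E, F}  [seen]
{A, E} --a--> {A, B, D}  [new]
{A, E} --b--> {A, C, D, F}  [new]
{B, C, D} --a--> {A, C, E, F}  [new]
{B, C, D} --b--> {A, D, E}  [new]
{A, B, C, D, E, F} --a--> {A, B, C, D, E, F}  [seen]
{A, B, C, D, E, F} --b--> {A, B, C, D, E, F}  [seen]
{A, B, C, D} --a--> {A, C, D, E, F}  [new]
{A, B, C, D} --b--> {A, C, D, E, F}  [seen]
{A, B, D} --a--> {A, D, E, F}  [new]
{A, B, D} --b--> {A, C, D, E, F}  [seen]
{A, C, D, F} --a--> {A, B, C, D, E, F}  [seen]
{A, C, D, F} --b--> {A, B, C, D, E, F}  [seen]
{A, C, E, F} --a--> {A, B, C, D}  [seen]
{A, C, E, F} --b--> {A, B, C, D, E, F}  [seen]
{A, D, E} --a--> {A, B, D, E, F}  [new]
{A, D, E} --b--> {A, C, D, E, F}  [seen]
{A, C, D, E, F} --a--> {A, B, C, D, E, F}  [seen]
{A, C, D, E, F} --b--> {A, B, C, D, E, F}  [seen]
{A, D, E, F} --a--> {A, B, C, D, E, F}  [seen]
{A, D, E, F} --b--> {A, B, C, D, E, F}  [seen]
{A, B, D, E, F} --a--> {A, B, C, D, E, F}  [seen]
{A, B, D, E, F} --b--> {A, B, C, D, E, F}  [seen]
Reachable DFA states: {A}, {D}, {A, C, F}, {A, E, F}, {A, E}, {B, C, D}, {A, B, C, D, E, F}, {A, B, C, D}, {A, B, D}, {A, C, D, F}, {A, C, E, F}, {A, D, E}, {A, C, D, E, F}, {A, D, E, F}, {A, B, D, E, F}.
Accepting DFA states (contain an NFA accepting state): {A}, {D}, {A, C, F}, {A, E, F}, {A, E}, {B, C, D}, {A, B, C, D, E, F}, {A, B, C, D}, {A, B, D}, {A, C, D, F}, {A, C, E, F}, {A, D, E}, {A, C, D, E, F}, {A, D, E, F}, {A, B, D, E, F}.

15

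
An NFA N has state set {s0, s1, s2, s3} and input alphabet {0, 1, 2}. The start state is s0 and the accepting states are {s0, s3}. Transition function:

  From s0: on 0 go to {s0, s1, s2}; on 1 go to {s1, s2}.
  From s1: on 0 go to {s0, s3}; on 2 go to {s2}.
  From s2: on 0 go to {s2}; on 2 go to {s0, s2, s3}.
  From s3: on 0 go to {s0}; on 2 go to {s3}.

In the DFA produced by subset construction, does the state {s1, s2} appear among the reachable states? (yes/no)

yes

Start state of the DFA: {s0}.
{s0} --0--> {s0, s1, s2}  [new]
{s0} --1--> {s1, s2}  [new]
{s0} --2--> ∅  [new]
{s0, s1, s2} --0--> {s0, s1, s2, s3}  [new]
{s0, s1, s2} --1--> {s1, s2}  [seen]
{s0, s1, s2} --2--> {s0, s2, s3}  [new]
{s1, s2} --0--> {s0, s2, s3}  [seen]
{s1, s2} --1--> ∅  [seen]
{s1, s2} --2--> {s0, s2, s3}  [seen]
∅ --0--> ∅  [seen]
∅ --1--> ∅  [seen]
∅ --2--> ∅  [seen]
{s0, s1, s2, s3} --0--> {s0, s1, s2, s3}  [seen]
{s0, s1, s2, s3} --1--> {s1, s2}  [seen]
{s0, s1, s2, s3} --2--> {s0, s2, s3}  [seen]
{s0, s2, s3} --0--> {s0, s1, s2}  [seen]
{s0, s2, s3} --1--> {s1, s2}  [seen]
{s0, s2, s3} --2--> {s0, s2, s3}  [seen]
Reachable DFA states: {s0}, {s0, s1, s2}, {s1, s2}, ∅, {s0, s1, s2, s3}, {s0, s2, s3}.
{s1, s2} is among them.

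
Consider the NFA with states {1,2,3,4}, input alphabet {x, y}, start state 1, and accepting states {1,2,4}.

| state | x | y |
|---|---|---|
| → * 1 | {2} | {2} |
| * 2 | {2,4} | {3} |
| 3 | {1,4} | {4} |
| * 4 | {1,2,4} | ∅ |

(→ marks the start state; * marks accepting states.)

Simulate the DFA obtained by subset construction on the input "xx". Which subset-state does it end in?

Start: {1}.
δ(1,x) = {2}.
Union: {2}.
After x: {2}.
δ(2,x) = {2,4}.
Union: {2,4}.
After x: {2,4}.

{2,4}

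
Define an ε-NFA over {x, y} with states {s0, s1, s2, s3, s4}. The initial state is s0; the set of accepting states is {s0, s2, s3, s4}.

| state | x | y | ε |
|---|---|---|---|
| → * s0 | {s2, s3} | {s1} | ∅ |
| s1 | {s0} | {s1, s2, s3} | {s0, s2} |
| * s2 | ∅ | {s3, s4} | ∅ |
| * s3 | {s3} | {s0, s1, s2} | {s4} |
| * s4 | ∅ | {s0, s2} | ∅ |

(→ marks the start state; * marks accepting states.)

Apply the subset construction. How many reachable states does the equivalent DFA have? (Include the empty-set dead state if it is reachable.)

Start state of the DFA: {s0} (ε-closure of the NFA start).
{s0} --x--> {s2, s3, s4}  [new]
{s0} --y--> {s0, s1, s2}  [new]
{s2, s3, s4} --x--> {s3, s4}  [new]
{s2, s3, s4} --y--> {s0, s1, s2, s3, s4}  [new]
{s0, s1, s2} --x--> {s0, s2, s3, s4}  [new]
{s0, s1, s2} --y--> {s0, s1, s2, s3, s4}  [seen]
{s3, s4} --x--> {s3, s4}  [seen]
{s3, s4} --y--> {s0, s1, s2}  [seen]
{s0, s1, s2, s3, s4} --x--> {s0, s2, s3, s4}  [seen]
{s0, s1, s2, s3, s4} --y--> {s0, s1, s2, s3, s4}  [seen]
{s0, s2, s3, s4} --x--> {s2, s3, s4}  [seen]
{s0, s2, s3, s4} --y--> {s0, s1, s2, s3, s4}  [seen]
Reachable DFA states: {s0}, {s2, s3, s4}, {s0, s1, s2}, {s3, s4}, {s0, s1, s2, s3, s4}, {s0, s2, s3, s4}.

6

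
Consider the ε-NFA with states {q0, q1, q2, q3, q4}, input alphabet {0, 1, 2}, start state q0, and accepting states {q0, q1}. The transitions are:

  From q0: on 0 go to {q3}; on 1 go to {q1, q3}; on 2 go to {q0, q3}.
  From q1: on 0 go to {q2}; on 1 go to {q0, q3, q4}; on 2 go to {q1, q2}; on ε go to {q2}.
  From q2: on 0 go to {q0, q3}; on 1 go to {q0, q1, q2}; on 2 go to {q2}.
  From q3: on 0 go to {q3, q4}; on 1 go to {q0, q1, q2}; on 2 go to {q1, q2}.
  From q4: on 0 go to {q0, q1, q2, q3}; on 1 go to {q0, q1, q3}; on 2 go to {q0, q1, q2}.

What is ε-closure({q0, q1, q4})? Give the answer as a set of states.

{q0, q1, q2, q4}

Begin with {q0, q1, q4}.
q1 →ε {q2}; add q2.
ε-closure = {q0, q1, q2, q4}.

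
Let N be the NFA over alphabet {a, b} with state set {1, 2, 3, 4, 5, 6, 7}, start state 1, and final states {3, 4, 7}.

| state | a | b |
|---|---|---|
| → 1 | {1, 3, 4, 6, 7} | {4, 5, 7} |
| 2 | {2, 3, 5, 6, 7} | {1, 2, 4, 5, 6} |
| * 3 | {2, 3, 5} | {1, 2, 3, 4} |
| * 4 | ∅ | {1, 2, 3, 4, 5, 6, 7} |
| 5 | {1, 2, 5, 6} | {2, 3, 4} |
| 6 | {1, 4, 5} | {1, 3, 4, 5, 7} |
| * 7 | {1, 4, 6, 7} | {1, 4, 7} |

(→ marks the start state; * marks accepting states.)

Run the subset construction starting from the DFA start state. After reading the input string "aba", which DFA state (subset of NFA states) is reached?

Start: {1}.
δ(1,a) = {1, 3, 4, 6, 7}.
Union: {1, 3, 4, 6, 7}.
After a: {1, 3, 4, 6, 7}.
δ(1,b) = {4, 5, 7}; δ(3,b) = {1, 2, 3, 4}; δ(4,b) = {1, 2, 3, 4, 5, 6, 7}; δ(6,b) = {1, 3, 4, 5, 7}; δ(7,b) = {1, 4, 7}.
Union: {1, 2, 3, 4, 5, 6, 7}.
After b: {1, 2, 3, 4, 5, 6, 7}.
δ(1,a) = {1, 3, 4, 6, 7}; δ(2,a) = {2, 3, 5, 6, 7}; δ(3,a) = {2, 3, 5}; δ(4,a) = ∅; δ(5,a) = {1, 2, 5, 6}; δ(6,a) = {1, 4, 5}; δ(7,a) = {1, 4, 6, 7}.
Union: {1, 2, 3, 4, 5, 6, 7}.
After a: {1, 2, 3, 4, 5, 6, 7}.

{1, 2, 3, 4, 5, 6, 7}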